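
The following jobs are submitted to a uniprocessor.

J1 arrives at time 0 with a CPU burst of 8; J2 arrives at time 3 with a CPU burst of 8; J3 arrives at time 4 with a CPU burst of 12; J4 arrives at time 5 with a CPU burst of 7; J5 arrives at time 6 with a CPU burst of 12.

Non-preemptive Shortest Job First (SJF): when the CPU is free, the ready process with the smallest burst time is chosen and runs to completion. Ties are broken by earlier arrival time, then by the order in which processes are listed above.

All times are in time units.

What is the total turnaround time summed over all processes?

Schedule: | J1 0-8 | J4 8-15 | J2 15-23 | J3 23-35 | J5 35-47 |
Completion: J1=8  J2=23  J3=35  J4=15  J5=47
Turnaround (C−A): J1=8  J2=20  J3=31  J4=10  J5=41
Turnaround = completion − arrival: J1=8, J2=20, J3=31, J4=10, J5=41
Total turnaround = 8 + 20 + 31 + 10 + 41 = 110

110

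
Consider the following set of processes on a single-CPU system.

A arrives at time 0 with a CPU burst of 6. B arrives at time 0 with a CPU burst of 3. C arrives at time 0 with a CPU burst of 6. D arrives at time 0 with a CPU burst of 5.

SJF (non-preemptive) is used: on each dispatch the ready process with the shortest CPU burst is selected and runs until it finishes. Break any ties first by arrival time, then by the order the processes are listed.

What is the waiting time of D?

3

Gantt: | B 0-3 | D 3-8 | A 8-14 | C 14-20 |
Completion: A=14  B=3  C=20  D=8
Turnaround (C−A): A=14  B=3  C=20  D=8
Waiting(D) = turnaround − burst = 8 − 5 = 3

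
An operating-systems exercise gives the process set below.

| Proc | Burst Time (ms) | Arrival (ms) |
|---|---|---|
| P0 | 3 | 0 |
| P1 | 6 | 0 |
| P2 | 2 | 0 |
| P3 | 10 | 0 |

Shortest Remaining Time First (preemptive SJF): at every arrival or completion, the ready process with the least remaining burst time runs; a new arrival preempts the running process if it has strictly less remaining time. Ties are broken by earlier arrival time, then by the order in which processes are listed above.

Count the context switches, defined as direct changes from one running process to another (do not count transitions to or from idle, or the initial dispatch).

Timeline: | P2 0-2 | P0 2-5 | P1 5-11 | P3 11-21 |
Completion: P0=5  P1=11  P2=2  P3=21
Turnaround (C−A): P0=5  P1=11  P2=2  P3=21

3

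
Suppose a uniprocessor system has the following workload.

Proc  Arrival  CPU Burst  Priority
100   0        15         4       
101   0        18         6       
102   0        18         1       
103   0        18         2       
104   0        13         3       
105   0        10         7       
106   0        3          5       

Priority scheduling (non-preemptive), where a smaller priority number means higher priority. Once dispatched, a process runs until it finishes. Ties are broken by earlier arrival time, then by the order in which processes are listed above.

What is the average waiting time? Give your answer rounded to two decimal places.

Timeline: | 102 0-18 | 103 18-36 | 104 36-49 | 100 49-64 | 106 64-67 | 101 67-85 | 105 85-95 |
Completion: 100=64  101=85  102=18  103=36  104=49  105=95  106=67
Turnaround (C−A): 100=64  101=85  102=18  103=36  104=49  105=95  106=67
Waiting times: 100=49, 101=67, 102=0, 103=18, 104=36, 105=85, 106=64
Average waiting = (49+67+0+18+36+85+64) / 7 = 319/7 = 45.57

45.57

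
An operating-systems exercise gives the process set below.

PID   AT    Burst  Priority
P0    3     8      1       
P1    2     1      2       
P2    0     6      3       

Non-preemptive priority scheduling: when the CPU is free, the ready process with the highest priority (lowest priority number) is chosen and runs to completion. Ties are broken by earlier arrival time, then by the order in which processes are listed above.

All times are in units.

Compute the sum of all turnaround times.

30

Schedule: | P2 0-6 | P0 6-14 | P1 14-15 |
Completion: P0=14  P1=15  P2=6
Turnaround (C−A): P0=11  P1=13  P2=6
Turnaround = completion − arrival: P0=11, P1=13, P2=6
Total turnaround = 11 + 13 + 6 = 30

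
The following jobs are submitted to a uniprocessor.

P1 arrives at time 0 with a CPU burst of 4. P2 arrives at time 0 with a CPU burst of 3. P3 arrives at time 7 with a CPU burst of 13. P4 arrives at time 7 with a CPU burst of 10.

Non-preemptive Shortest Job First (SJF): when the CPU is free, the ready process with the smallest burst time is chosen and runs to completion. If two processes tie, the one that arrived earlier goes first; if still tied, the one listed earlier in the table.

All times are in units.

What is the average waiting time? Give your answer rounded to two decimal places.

3.25

Timeline: | P2 0-3 | P1 3-7 | P4 7-17 | P3 17-30 |
Completion: P1=7  P2=3  P3=30  P4=17
Turnaround (C−A): P1=7  P2=3  P3=23  P4=10
Waiting times: P1=3, P2=0, P3=10, P4=0
Average waiting = (3+0+10+0) / 4 = 13/4 = 3.25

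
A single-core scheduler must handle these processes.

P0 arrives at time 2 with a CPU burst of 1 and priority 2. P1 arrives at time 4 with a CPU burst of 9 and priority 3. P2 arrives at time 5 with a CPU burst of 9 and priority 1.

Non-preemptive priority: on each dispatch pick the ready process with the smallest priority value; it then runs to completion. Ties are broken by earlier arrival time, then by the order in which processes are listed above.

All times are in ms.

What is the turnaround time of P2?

17

Gantt: | idle 0-2 | P0 2-3 | idle 3-4 | P1 4-13 | P2 13-22 |
Completion: P0=3  P1=13  P2=22
Turnaround(P2) = completion − arrival = 22 − 5 = 17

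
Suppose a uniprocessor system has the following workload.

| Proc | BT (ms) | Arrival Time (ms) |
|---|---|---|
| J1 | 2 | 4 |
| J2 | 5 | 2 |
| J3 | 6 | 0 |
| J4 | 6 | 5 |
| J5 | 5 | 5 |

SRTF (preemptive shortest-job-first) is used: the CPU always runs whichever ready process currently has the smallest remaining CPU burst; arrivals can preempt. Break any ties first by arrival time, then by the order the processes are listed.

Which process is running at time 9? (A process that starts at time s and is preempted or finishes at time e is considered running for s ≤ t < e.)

J2

Gantt: | J3 0-6 | J1 6-8 | J2 8-13 | J5 13-18 | J4 18-24 |
Completion: J1=8  J2=13  J3=6  J4=24  J5=18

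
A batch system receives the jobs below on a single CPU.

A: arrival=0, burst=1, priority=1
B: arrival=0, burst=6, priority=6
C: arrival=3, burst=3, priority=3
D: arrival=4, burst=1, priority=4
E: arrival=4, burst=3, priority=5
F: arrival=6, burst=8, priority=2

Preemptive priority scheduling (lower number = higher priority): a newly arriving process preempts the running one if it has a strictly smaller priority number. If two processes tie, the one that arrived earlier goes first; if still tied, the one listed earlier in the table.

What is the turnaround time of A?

1

Schedule: | A 0-1 | B 1-3 | C 3-6 | F 6-14 | D 14-15 | E 15-18 | B 18-22 |
Completion: A=1  B=22  C=6  D=15  E=18  F=14
Turnaround(A) = completion − arrival = 1 − 0 = 1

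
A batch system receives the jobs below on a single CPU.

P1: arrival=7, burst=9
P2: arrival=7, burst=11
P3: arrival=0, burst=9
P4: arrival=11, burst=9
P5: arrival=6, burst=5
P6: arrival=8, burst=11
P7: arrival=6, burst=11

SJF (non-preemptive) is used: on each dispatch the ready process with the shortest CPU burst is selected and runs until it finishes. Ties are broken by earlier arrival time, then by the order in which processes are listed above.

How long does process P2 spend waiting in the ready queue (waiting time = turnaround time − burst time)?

Gantt: | P3 0-9 | P5 9-14 | P1 14-23 | P4 23-32 | P7 32-43 | P2 43-54 | P6 54-65 |
Completion: P1=23  P2=54  P3=9  P4=32  P5=14  P6=65  P7=43
Turnaround (C−A): P1=16  P2=47  P3=9  P4=21  P5=8  P6=57  P7=37
Waiting(P2) = turnaround − burst = 47 − 11 = 36

36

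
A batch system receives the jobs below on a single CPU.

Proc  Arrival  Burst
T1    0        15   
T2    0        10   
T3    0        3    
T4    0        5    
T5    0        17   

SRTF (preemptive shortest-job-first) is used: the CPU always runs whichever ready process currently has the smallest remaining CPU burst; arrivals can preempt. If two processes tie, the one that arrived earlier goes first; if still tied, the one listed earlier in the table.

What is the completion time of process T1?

Schedule: | T3 0-3 | T4 3-8 | T2 8-18 | T1 18-33 | T5 33-50 |
Completion: T1=33  T2=18  T3=3  T4=8  T5=50
Turnaround (C−A): T1=33  T2=18  T3=3  T4=8  T5=50

33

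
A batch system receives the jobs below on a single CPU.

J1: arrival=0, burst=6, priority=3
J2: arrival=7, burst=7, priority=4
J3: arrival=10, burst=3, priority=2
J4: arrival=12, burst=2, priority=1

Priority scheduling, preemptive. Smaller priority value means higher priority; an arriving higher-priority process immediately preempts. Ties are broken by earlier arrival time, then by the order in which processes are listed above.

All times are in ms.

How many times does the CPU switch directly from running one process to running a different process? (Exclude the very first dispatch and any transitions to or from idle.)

4

Gantt: | J1 0-6 | idle 6-7 | J2 7-10 | J3 10-12 | J4 12-14 | J3 14-15 | J2 15-19 |
Completion: J1=6  J2=19  J3=15  J4=14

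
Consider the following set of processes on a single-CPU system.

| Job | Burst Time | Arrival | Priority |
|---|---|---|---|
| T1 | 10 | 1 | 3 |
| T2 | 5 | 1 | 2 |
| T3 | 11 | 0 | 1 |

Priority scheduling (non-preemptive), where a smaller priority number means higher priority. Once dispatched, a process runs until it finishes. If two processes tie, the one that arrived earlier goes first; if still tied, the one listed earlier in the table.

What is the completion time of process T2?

16

Gantt: | T3 0-11 | T2 11-16 | T1 16-26 |
Completion: T1=26  T2=16  T3=11
Turnaround (C−A): T1=25  T2=15  T3=11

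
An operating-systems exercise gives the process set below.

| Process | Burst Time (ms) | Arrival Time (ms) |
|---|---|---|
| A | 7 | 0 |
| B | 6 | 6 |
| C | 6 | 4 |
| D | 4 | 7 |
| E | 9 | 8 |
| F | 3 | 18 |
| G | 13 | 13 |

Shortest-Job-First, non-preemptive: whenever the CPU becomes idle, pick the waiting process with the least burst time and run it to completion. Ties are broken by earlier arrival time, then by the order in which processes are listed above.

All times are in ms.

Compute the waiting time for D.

0

Schedule: | A 0-7 | D 7-11 | C 11-17 | B 17-23 | F 23-26 | E 26-35 | G 35-48 |
Completion: A=7  B=23  C=17  D=11  E=35  F=26  G=48
Waiting(D) = turnaround − burst = 4 − 4 = 0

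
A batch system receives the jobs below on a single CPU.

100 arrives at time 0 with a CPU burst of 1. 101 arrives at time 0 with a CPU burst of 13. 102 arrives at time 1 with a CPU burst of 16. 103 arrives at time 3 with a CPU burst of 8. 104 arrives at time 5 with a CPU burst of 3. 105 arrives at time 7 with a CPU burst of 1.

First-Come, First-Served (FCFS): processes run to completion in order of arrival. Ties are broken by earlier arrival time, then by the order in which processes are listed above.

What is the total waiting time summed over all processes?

108

Schedule: | 100 0-1 | 101 1-14 | 102 14-30 | 103 30-38 | 104 38-41 | 105 41-42 |
Completion: 100=1  101=14  102=30  103=38  104=41  105=42
Turnaround (C−A): 100=1  101=14  102=29  103=35  104=36  105=35
Waiting = turnaround − burst: 100=0, 101=1, 102=13, 103=27, 104=33, 105=34
Total waiting = 0 + 1 + 13 + 27 + 33 + 34 = 108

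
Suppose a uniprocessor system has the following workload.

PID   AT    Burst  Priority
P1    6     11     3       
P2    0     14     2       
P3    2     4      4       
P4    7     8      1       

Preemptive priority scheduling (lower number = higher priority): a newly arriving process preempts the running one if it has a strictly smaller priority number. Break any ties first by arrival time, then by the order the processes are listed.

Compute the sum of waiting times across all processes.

Schedule: | P2 0-7 | P4 7-15 | P2 15-22 | P1 22-33 | P3 33-37 |
Completion: P1=33  P2=22  P3=37  P4=15
Turnaround (C−A): P1=27  P2=22  P3=35  P4=8
Waiting = turnaround − burst: P1=16, P2=8, P3=31, P4=0
Total waiting = 16 + 8 + 31 + 0 = 55

55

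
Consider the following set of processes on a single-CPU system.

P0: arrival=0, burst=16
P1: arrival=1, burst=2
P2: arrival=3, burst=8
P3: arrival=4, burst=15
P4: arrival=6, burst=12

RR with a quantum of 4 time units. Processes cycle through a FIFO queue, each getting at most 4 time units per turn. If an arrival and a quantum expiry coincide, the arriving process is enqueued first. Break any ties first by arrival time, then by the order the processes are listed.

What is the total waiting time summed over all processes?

Gantt: | P0 0-4 | P1 4-6 | P2 6-10 | P3 10-14 | P0 14-18 | P4 18-22 | P2 22-26 | P3 26-30 | P0 30-34 | P4 34-38 | P3 38-42 | P0 42-46 | P4 46-50 | P3 50-53 |
Completion: P0=46  P1=6  P2=26  P3=53  P4=50
Turnaround (C−A): P0=46  P1=5  P2=23  P3=49  P4=44
Waiting = turnaround − burst: P0=30, P1=3, P2=15, P3=34, P4=32
Total waiting = 30 + 3 + 15 + 34 + 32 = 114

114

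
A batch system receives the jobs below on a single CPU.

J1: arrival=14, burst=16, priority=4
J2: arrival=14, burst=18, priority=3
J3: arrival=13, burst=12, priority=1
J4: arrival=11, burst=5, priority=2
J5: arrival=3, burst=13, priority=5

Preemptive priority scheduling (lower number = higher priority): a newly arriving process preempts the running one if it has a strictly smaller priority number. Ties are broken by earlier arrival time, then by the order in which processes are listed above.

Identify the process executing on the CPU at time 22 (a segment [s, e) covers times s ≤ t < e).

J3

Schedule: | idle 0-3 | J5 3-11 | J4 11-13 | J3 13-25 | J4 25-28 | J2 28-46 | J1 46-62 | J5 62-67 |
Completion: J1=62  J2=46  J3=25  J4=28  J5=67
Turnaround (C−A): J1=48  J2=32  J3=12  J4=17  J5=64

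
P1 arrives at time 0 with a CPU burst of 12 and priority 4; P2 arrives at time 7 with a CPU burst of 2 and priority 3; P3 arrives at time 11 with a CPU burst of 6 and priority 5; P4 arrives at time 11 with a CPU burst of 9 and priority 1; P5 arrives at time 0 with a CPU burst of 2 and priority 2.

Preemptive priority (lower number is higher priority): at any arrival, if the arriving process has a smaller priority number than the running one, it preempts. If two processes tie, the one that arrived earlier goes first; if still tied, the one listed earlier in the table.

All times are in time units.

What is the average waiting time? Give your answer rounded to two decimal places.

Gantt: | P5 0-2 | P1 2-7 | P2 7-9 | P1 9-11 | P4 11-20 | P1 20-25 | P3 25-31 |
Completion: P1=25  P2=9  P3=31  P4=20  P5=2
Turnaround (C−A): P1=25  P2=2  P3=20  P4=9  P5=2
Waiting times: P1=13, P2=0, P3=14, P4=0, P5=0
Average waiting = (13+0+14+0+0) / 5 = 27/5 = 5.40

5.40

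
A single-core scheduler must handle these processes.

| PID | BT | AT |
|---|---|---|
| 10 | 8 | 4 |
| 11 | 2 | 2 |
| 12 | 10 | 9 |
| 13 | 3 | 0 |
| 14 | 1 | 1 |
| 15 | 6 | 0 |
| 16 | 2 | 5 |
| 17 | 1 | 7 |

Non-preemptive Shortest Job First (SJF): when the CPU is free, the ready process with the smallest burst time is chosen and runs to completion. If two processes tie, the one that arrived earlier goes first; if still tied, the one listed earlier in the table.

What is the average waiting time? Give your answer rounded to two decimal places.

Gantt: | 13 0-3 | 14 3-4 | 11 4-6 | 16 6-8 | 17 8-9 | 15 9-15 | 10 15-23 | 12 23-33 |
Completion: 10=23  11=6  12=33  13=3  14=4  15=15  16=8  17=9
Waiting times: 10=11, 11=2, 12=14, 13=0, 14=2, 15=9, 16=1, 17=1
Average waiting = (11+2+14+0+2+9+1+1) / 8 = 40/8 = 5.00

5.00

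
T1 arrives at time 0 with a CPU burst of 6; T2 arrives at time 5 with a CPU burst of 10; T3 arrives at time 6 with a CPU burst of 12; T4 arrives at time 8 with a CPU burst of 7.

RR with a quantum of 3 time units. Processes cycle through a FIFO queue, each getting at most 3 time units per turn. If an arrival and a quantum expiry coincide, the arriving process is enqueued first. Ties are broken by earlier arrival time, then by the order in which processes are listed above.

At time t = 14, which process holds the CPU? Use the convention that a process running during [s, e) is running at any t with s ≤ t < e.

T4

Gantt: | T1 0-6 | T2 6-9 | T3 9-12 | T4 12-15 | T2 15-18 | T3 18-21 | T4 21-24 | T2 24-27 | T3 27-30 | T4 30-31 | T2 31-32 | T3 32-35 |
Completion: T1=6  T2=32  T3=35  T4=31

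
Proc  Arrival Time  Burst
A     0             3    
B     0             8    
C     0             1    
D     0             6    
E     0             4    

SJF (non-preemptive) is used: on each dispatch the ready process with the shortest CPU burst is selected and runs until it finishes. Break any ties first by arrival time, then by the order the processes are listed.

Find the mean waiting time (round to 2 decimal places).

5.40

Schedule: | C 0-1 | A 1-4 | E 4-8 | D 8-14 | B 14-22 |
Completion: A=4  B=22  C=1  D=14  E=8
Turnaround (C−A): A=4  B=22  C=1  D=14  E=8
Waiting times: A=1, B=14, C=0, D=8, E=4
Average waiting = (1+14+0+8+4) / 5 = 27/5 = 5.40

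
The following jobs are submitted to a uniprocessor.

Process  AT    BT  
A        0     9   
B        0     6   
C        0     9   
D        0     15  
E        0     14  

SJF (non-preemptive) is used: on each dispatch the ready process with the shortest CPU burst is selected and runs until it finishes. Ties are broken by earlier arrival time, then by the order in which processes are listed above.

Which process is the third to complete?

Schedule: | B 0-6 | A 6-15 | C 15-24 | E 24-38 | D 38-53 |
Completion: A=15  B=6  C=24  D=53  E=38
Finish order: B → A → C → E → D

C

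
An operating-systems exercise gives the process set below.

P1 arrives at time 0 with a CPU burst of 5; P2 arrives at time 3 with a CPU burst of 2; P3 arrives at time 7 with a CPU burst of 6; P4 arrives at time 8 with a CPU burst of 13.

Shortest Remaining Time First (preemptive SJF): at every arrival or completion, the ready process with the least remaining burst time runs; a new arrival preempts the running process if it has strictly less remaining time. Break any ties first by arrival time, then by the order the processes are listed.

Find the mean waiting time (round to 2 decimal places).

1.75

Timeline: | P1 0-5 | P2 5-7 | P3 7-13 | P4 13-26 |
Completion: P1=5  P2=7  P3=13  P4=26
Turnaround (C−A): P1=5  P2=4  P3=6  P4=18
Waiting times: P1=0, P2=2, P3=0, P4=5
Average waiting = (0+2+0+5) / 4 = 7/4 = 1.75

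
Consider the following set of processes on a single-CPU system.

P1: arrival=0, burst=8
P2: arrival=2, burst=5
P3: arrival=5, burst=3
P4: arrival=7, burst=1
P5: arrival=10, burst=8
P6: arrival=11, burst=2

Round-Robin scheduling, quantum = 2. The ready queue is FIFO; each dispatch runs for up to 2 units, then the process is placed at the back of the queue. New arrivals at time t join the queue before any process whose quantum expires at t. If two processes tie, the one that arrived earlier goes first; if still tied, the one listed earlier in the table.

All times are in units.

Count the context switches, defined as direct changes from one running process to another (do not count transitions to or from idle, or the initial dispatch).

12

Gantt: | P1 0-2 | P2 2-4 | P1 4-6 | P2 6-8 | P3 8-10 | P1 10-12 | P4 12-13 | P2 13-14 | P5 14-16 | P3 16-17 | P6 17-19 | P1 19-21 | P5 21-27 |
Completion: P1=21  P2=14  P3=17  P4=13  P5=27  P6=19
Turnaround (C−A): P1=21  P2=12  P3=12  P4=6  P5=17  P6=8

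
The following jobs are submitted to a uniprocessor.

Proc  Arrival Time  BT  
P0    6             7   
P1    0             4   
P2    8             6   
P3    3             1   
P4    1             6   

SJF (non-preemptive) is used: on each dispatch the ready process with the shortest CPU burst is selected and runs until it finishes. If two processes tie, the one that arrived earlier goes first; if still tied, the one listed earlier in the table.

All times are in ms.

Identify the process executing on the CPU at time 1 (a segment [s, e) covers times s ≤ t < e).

P1

Gantt: | P1 0-4 | P3 4-5 | P4 5-11 | P2 11-17 | P0 17-24 |
Completion: P0=24  P1=4  P2=17  P3=5  P4=11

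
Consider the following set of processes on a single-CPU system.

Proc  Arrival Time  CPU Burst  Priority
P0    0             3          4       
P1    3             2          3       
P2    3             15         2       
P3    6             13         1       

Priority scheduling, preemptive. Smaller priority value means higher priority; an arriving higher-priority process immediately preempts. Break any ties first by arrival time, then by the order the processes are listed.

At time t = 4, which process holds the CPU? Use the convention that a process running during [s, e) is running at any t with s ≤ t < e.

P2

Schedule: | P0 0-3 | P2 3-6 | P3 6-19 | P2 19-31 | P1 31-33 |
Completion: P0=3  P1=33  P2=31  P3=19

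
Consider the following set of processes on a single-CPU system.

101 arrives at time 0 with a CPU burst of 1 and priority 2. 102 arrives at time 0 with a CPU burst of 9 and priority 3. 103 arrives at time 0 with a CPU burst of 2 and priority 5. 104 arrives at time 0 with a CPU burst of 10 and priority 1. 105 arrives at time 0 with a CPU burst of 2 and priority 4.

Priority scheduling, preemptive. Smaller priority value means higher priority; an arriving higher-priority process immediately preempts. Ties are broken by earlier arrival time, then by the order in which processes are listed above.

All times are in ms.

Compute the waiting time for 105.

20

Gantt: | 104 0-10 | 101 10-11 | 102 11-20 | 105 20-22 | 103 22-24 |
Completion: 101=11  102=20  103=24  104=10  105=22
Turnaround (C−A): 101=11  102=20  103=24  104=10  105=22
Waiting(105) = turnaround − burst = 22 − 2 = 20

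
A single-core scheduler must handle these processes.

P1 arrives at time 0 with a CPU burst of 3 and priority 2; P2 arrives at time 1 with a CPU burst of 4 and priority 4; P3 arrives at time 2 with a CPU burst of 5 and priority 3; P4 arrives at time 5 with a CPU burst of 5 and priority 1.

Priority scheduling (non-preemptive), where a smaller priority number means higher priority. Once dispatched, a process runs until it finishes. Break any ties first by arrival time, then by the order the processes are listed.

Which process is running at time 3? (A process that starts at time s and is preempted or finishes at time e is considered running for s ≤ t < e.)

P3

Timeline: | P1 0-3 | P3 3-8 | P4 8-13 | P2 13-17 |
Completion: P1=3  P2=17  P3=8  P4=13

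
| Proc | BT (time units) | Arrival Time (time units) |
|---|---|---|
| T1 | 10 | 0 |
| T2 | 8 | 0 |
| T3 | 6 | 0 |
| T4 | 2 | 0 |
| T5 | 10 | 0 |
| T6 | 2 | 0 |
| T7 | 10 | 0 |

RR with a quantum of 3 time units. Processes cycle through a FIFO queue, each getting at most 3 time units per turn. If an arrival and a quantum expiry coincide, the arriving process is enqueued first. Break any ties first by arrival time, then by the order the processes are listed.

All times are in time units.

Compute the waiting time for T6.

14

Schedule: | T1 0-3 | T2 3-6 | T3 6-9 | T4 9-11 | T5 11-14 | T6 14-16 | T7 16-19 | T1 19-22 | T2 22-25 | T3 25-28 | T5 28-31 | T7 31-34 | T1 34-37 | T2 37-39 | T5 39-42 | T7 42-45 | T1 45-46 | T5 46-47 | T7 47-48 |
Completion: T1=46  T2=39  T3=28  T4=11  T5=47  T6=16  T7=48
Turnaround (C−A): T1=46  T2=39  T3=28  T4=11  T5=47  T6=16  T7=48
Waiting(T6) = turnaround − burst = 16 − 2 = 14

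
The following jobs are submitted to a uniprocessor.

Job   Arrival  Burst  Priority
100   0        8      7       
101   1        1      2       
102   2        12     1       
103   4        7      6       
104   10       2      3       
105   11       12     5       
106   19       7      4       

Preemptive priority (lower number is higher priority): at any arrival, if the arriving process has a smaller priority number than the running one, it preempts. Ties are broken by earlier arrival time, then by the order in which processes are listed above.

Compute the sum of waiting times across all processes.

Schedule: | 100 0-1 | 101 1-2 | 102 2-14 | 104 14-16 | 105 16-19 | 106 19-26 | 105 26-35 | 103 35-42 | 100 42-49 |
Completion: 100=49  101=2  102=14  103=42  104=16  105=35  106=26
Waiting = turnaround − burst: 100=41, 101=0, 102=0, 103=31, 104=4, 105=12, 106=0
Total waiting = 41 + 0 + 0 + 31 + 4 + 12 + 0 = 88

88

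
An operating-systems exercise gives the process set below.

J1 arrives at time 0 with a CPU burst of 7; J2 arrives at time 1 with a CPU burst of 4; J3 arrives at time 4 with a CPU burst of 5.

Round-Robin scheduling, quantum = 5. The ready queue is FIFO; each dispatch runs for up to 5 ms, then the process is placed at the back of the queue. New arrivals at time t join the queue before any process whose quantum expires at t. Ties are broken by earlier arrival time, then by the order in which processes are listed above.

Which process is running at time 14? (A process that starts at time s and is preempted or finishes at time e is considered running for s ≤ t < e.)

J1

Schedule: | J1 0-5 | J2 5-9 | J3 9-14 | J1 14-16 |
Completion: J1=16  J2=9  J3=14
Turnaround (C−A): J1=16  J2=8  J3=10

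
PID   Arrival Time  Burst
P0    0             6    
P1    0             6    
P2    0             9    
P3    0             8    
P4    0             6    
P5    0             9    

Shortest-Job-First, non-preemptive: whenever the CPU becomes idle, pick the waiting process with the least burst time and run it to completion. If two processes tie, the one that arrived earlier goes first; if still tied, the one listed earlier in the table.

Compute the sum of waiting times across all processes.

Gantt: | P0 0-6 | P1 6-12 | P4 12-18 | P3 18-26 | P2 26-35 | P5 35-44 |
Completion: P0=6  P1=12  P2=35  P3=26  P4=18  P5=44
Waiting = turnaround − burst: P0=0, P1=6, P2=26, P3=18, P4=12, P5=35
Total waiting = 0 + 6 + 26 + 18 + 12 + 35 = 97

97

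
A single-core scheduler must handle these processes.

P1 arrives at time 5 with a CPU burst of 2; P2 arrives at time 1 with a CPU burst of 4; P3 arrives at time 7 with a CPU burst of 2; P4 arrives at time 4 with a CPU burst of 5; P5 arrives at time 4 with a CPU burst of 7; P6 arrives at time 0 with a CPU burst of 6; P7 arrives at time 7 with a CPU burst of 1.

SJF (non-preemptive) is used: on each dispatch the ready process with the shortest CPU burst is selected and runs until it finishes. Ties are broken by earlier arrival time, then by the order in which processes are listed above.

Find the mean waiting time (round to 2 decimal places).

Timeline: | P6 0-6 | P1 6-8 | P7 8-9 | P3 9-11 | P2 11-15 | P4 15-20 | P5 20-27 |
Completion: P1=8  P2=15  P3=11  P4=20  P5=27  P6=6  P7=9
Waiting times: P1=1, P2=10, P3=2, P4=11, P5=16, P6=0, P7=1
Average waiting = (1+10+2+11+16+0+1) / 7 = 41/7 = 5.86

5.86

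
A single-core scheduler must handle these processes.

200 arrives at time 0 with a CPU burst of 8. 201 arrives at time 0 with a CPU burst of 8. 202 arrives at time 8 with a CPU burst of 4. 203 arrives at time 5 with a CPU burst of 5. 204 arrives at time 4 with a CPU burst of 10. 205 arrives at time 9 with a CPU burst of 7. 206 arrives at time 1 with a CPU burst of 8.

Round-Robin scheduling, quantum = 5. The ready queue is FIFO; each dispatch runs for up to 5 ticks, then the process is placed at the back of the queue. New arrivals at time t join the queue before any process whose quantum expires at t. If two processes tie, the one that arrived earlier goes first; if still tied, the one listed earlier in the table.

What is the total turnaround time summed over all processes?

239

Timeline: | 200 0-5 | 201 5-10 | 206 10-15 | 204 15-20 | 203 20-25 | 200 25-28 | 202 28-32 | 205 32-37 | 201 37-40 | 206 40-43 | 204 43-48 | 205 48-50 |
Completion: 200=28  201=40  202=32  203=25  204=48  205=50  206=43
Turnaround (C−A): 200=28  201=40  202=24  203=20  204=44  205=41  206=42
Turnaround = completion − arrival: 200=28, 201=40, 202=24, 203=20, 204=44, 205=41, 206=42
Total turnaround = 28 + 40 + 24 + 20 + 44 + 41 + 42 = 239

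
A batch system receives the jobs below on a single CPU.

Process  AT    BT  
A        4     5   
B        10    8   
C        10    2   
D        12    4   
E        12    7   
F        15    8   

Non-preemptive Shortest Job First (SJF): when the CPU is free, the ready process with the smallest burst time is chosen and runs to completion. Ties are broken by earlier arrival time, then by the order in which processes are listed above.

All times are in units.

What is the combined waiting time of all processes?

Schedule: | idle 0-4 | A 4-9 | idle 9-10 | C 10-12 | D 12-16 | E 16-23 | B 23-31 | F 31-39 |
Completion: A=9  B=31  C=12  D=16  E=23  F=39
Turnaround (C−A): A=5  B=21  C=2  D=4  E=11  F=24
Waiting = turnaround − burst: A=0, B=13, C=0, D=0, E=4, F=16
Total waiting = 0 + 13 + 0 + 0 + 4 + 16 = 33

33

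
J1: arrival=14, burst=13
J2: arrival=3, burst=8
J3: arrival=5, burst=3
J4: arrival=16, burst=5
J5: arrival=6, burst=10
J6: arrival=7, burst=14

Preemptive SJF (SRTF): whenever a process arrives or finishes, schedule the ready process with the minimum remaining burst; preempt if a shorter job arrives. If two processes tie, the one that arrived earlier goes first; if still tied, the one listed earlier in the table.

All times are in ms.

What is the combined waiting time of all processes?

Schedule: | idle 0-3 | J2 3-5 | J3 5-8 | J2 8-14 | J5 14-16 | J4 16-21 | J5 21-29 | J1 29-42 | J6 42-56 |
Completion: J1=42  J2=14  J3=8  J4=21  J5=29  J6=56
Waiting = turnaround − burst: J1=15, J2=3, J3=0, J4=0, J5=13, J6=35
Total waiting = 15 + 3 + 0 + 0 + 13 + 35 = 66

66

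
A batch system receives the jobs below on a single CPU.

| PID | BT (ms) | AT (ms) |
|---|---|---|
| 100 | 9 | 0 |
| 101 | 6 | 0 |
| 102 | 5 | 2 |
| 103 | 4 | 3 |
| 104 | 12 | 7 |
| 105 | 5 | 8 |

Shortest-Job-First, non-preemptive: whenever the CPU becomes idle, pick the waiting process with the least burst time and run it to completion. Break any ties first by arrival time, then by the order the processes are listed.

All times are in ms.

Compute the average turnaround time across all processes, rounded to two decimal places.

16.83

Schedule: | 101 0-6 | 103 6-10 | 102 10-15 | 105 15-20 | 100 20-29 | 104 29-41 |
Completion: 100=29  101=6  102=15  103=10  104=41  105=20
Turnaround (C−A): 100=29  101=6  102=13  103=7  104=34  105=12
Turnaround times: 100=29, 101=6, 102=13, 103=7, 104=34, 105=12
Average turnaround = (29+6+13+7+34+12) / 6 = 101/6 = 16.83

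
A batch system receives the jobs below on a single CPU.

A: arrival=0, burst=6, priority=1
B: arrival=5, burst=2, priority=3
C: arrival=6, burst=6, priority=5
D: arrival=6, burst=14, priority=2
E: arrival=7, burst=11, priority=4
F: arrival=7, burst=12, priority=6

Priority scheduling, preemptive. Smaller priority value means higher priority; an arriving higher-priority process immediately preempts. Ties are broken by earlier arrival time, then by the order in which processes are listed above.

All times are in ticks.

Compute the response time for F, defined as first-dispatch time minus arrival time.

32

Schedule: | A 0-6 | D 6-20 | B 20-22 | E 22-33 | C 33-39 | F 39-51 |
Completion: A=6  B=22  C=39  D=20  E=33  F=51
Response(F) = first start − arrival = 39 − 7 = 32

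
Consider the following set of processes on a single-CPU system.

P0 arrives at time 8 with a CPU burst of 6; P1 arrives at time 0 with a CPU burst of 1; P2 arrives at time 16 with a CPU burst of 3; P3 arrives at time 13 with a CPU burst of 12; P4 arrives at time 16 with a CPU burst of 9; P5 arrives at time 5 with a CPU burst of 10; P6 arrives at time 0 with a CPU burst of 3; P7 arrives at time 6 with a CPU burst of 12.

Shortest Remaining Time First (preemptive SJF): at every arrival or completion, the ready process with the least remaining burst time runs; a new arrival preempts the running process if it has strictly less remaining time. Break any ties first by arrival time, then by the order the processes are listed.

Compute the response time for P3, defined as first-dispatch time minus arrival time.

Schedule: | P1 0-1 | P6 1-4 | idle 4-5 | P5 5-8 | P0 8-14 | P5 14-16 | P2 16-19 | P5 19-24 | P4 24-33 | P7 33-45 | P3 45-57 |
Completion: P0=14  P1=1  P2=19  P3=57  P4=33  P5=24  P6=4  P7=45
Response(P3) = first start − arrival = 45 − 13 = 32

32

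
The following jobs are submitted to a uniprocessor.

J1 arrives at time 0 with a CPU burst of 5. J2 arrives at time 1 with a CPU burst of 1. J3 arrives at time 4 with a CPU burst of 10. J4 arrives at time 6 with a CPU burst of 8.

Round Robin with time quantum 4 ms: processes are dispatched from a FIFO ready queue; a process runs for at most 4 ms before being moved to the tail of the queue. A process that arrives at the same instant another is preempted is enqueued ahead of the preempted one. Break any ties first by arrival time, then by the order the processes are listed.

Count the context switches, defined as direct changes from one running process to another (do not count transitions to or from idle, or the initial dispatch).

7

Gantt: | J1 0-4 | J2 4-5 | J3 5-9 | J1 9-10 | J4 10-14 | J3 14-18 | J4 18-22 | J3 22-24 |
Completion: J1=10  J2=5  J3=24  J4=22
Turnaround (C−A): J1=10  J2=4  J3=20  J4=16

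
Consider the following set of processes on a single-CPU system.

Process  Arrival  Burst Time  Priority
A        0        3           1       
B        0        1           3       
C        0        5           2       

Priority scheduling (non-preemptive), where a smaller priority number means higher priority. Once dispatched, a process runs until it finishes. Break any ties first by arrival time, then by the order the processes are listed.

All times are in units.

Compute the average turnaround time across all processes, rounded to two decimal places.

6.67

Gantt: | A 0-3 | C 3-8 | B 8-9 |
Completion: A=3  B=9  C=8
Turnaround times: A=3, B=9, C=8
Average turnaround = (3+9+8) / 3 = 20/3 = 6.67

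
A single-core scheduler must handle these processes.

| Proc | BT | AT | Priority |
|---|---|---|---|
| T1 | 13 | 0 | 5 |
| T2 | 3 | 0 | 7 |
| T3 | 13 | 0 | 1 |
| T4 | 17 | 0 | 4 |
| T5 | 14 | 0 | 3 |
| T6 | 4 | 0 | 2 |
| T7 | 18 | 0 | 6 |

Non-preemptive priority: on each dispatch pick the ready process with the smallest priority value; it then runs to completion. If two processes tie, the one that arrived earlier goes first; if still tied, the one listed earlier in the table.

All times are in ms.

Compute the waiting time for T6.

13

Schedule: | T3 0-13 | T6 13-17 | T5 17-31 | T4 31-48 | T1 48-61 | T7 61-79 | T2 79-82 |
Completion: T1=61  T2=82  T3=13  T4=48  T5=31  T6=17  T7=79
Turnaround (C−A): T1=61  T2=82  T3=13  T4=48  T5=31  T6=17  T7=79
Waiting(T6) = turnaround − burst = 17 − 4 = 13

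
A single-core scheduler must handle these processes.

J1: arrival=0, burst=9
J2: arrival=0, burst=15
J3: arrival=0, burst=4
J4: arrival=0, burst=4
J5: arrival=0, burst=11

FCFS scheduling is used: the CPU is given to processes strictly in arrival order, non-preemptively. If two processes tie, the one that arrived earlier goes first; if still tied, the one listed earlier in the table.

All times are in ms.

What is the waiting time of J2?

Gantt: | J1 0-9 | J2 9-24 | J3 24-28 | J4 28-32 | J5 32-43 |
Completion: J1=9  J2=24  J3=28  J4=32  J5=43
Turnaround (C−A): J1=9  J2=24  J3=28  J4=32  J5=43
Waiting(J2) = turnaround − burst = 24 − 15 = 9

9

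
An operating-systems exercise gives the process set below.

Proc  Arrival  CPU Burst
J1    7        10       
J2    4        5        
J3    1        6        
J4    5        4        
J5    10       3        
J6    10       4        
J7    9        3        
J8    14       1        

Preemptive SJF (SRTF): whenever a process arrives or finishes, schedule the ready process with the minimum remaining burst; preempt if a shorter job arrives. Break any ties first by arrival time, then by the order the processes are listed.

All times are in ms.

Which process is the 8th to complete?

J1

Timeline: | idle 0-1 | J3 1-7 | J4 7-11 | J7 11-14 | J8 14-15 | J5 15-18 | J6 18-22 | J2 22-27 | J1 27-37 |
Completion: J1=37  J2=27  J3=7  J4=11  J5=18  J6=22  J7=14  J8=15
Finish order: J3 → J4 → J7 → J8 → J5 → J6 → J2 → J1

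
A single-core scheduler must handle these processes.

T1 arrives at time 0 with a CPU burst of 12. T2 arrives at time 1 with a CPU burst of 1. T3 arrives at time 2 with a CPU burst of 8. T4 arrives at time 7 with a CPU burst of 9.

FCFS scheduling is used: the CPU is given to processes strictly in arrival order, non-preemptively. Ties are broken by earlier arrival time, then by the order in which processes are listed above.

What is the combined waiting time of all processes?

Gantt: | T1 0-12 | T2 12-13 | T3 13-21 | T4 21-30 |
Completion: T1=12  T2=13  T3=21  T4=30
Turnaround (C−A): T1=12  T2=12  T3=19  T4=23
Waiting = turnaround − burst: T1=0, T2=11, T3=11, T4=14
Total waiting = 0 + 11 + 11 + 14 = 36

36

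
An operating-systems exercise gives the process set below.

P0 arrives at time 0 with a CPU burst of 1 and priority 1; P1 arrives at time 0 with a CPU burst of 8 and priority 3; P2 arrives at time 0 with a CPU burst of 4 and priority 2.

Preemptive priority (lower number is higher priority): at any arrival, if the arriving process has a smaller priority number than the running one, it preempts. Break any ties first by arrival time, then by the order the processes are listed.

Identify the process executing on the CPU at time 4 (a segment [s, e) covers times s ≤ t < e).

P2

Schedule: | P0 0-1 | P2 1-5 | P1 5-13 |
Completion: P0=1  P1=13  P2=5
Turnaround (C−A): P0=1  P1=13  P2=5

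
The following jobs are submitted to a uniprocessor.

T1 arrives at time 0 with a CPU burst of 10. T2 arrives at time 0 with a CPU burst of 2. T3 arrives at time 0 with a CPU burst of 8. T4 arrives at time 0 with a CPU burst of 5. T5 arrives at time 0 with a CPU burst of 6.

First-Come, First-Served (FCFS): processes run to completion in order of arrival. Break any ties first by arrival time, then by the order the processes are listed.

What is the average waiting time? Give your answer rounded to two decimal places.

Schedule: | T1 0-10 | T2 10-12 | T3 12-20 | T4 20-25 | T5 25-31 |
Completion: T1=10  T2=12  T3=20  T4=25  T5=31
Turnaround (C−A): T1=10  T2=12  T3=20  T4=25  T5=31
Waiting times: T1=0, T2=10, T3=12, T4=20, T5=25
Average waiting = (0+10+12+20+25) / 5 = 67/5 = 13.40

13.40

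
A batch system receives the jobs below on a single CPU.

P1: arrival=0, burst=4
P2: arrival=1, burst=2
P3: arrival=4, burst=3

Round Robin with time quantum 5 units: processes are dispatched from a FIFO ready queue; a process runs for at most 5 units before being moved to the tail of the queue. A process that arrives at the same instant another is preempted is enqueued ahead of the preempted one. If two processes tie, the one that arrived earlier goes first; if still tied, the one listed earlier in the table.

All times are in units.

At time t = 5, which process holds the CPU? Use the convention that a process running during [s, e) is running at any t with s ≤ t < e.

P2

Schedule: | P1 0-4 | P2 4-6 | P3 6-9 |
Completion: P1=4  P2=6  P3=9
Turnaround (C−A): P1=4  P2=5  P3=5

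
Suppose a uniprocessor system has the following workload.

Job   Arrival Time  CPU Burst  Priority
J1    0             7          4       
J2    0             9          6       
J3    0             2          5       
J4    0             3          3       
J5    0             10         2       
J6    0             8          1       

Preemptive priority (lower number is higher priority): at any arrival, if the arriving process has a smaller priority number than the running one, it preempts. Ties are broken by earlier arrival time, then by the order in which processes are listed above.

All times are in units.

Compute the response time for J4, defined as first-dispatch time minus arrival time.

18

Timeline: | J6 0-8 | J5 8-18 | J4 18-21 | J1 21-28 | J3 28-30 | J2 30-39 |
Completion: J1=28  J2=39  J3=30  J4=21  J5=18  J6=8
Turnaround (C−A): J1=28  J2=39  J3=30  J4=21  J5=18  J6=8
Response(J4) = first start − arrival = 18 − 0 = 18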